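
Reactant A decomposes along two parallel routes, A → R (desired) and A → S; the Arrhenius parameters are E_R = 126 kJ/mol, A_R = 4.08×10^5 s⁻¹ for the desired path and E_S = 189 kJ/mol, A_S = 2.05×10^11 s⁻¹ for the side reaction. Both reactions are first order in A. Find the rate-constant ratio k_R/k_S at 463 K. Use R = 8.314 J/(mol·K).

25.5

k_R/k_S = (A_R/A_S)·exp[−(E_R−E_S)/(RT)] = (A_R/A_S)·exp[(E_S−E_R)/(RT)].
(E_S−E_R)/(RT) = (189−126)×10³/(8.314×463) = 63000/3849 = 16.37.
k_R/k_S = (4.08×10^5/2.05×10^11)·exp(16.37) = 1.990×10^-6 × 1.282×10^7 = 25.5.
Since E_R < E_S, lowering the temperature improves selectivity toward R.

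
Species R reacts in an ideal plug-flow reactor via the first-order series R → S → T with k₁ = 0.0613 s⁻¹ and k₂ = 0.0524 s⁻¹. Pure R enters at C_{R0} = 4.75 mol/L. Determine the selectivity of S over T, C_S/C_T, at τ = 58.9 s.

For first-order series with pure R initially, C_S(τ) = k₁C_{R0}/(k₂−k₁)·(e^(−k₁τ) − e^(−k₂τ)).
e^(−k₁τ) = e^(−0.0613×58.9) = e^(−3.611) = 0.02704; e^(−k₂τ) = e^(−3.086) = 0.04567.
C_S = 0.0613×4.75/(0.0524−0.0613) × (0.02704−0.04567) = (-32.72)×(-0.01863) = 0.6096 mol/L.
C_R = C_{R0}e^(−k₁τ) = 0.1284 mol/L, so C_T = C_{R0}−C_R−C_S = 4.012 mol/L; C_S/C_T = 0.152.

0.152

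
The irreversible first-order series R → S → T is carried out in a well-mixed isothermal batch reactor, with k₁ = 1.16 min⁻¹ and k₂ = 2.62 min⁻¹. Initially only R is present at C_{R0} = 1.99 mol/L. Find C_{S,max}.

For a first-order series the maximum intermediate yield is C_{S,max}/C_{R0} = (k₁/k₂)^[k₂/(k₂−k₁)].
= (1.16/2.62)^(2.62/(2.62−1.16)) = (0.4427)^(1.795) = 0.2318.
C_{S,max} = 0.2318×1.99 = 0.461 mol/L.

0.461 mol/L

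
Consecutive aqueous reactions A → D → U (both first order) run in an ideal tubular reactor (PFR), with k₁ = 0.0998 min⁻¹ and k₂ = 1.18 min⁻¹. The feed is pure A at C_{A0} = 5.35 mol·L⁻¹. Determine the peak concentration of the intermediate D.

0.360 mol·L⁻¹

Evaluating C_D at τ_opt = ln(k₂/k₁)/(k₂−k₁) gives C_{D,max}/C_{A0} = (k₁/k₂)^[k₂/(k₂−k₁)].
= (0.0998/1.18)^(1.18/(1.18−0.0998)) = (0.08458)^(1.092) = 0.06732.
C_{D,max} = 0.06732×5.35 = 0.360 mol·L⁻¹.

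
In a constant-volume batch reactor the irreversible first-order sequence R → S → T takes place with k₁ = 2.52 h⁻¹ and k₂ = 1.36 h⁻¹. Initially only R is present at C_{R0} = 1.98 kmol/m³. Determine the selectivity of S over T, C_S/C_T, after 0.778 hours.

For first-order series with pure R initially, C_S(t) = k₁C_{R0}/(k₂−k₁)·(e^(−k₁t) − e^(−k₂t)).
e^(−k₁t) = e^(−2.52×0.778) = e^(−1.961) = 0.1408; e^(−k₂t) = e^(−1.058) = 0.3471.
C_S = 2.52×1.98/(1.36−2.52) × (0.1408−0.3471) = (-4.301)×(-0.2063) = 0.8876 kmol/m³.
C_R = C_{R0}e^(−k₁t) = 0.2787 kmol/m³, so C_T = C_{R0}−C_R−C_S = 0.8137 kmol/m³; C_S/C_T = 1.09.

1.09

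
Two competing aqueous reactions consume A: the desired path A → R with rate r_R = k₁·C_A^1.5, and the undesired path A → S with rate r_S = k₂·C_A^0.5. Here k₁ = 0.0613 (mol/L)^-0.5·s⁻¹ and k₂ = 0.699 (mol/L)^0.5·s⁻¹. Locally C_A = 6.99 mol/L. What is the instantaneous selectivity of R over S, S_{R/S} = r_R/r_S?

0.613

S_{R/S} = r_R/r_S = (k₁·C_A^1.5)/(k₂·C_A^0.5) = (k₁/k₂)·C_A.
= (0.0613×6.990^1.5) / (0.699×6.990^0.5) = 1.133/1.848 = 0.613.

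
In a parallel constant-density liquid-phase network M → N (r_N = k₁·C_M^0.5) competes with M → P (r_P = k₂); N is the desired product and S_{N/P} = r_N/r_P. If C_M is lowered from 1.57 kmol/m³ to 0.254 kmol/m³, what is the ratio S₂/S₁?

0.402

S_{N/P} = (k₁/k₂)·C_M^0.5, so S₂/S₁ = (C_{M,2}/C_{M,1})^0.5.
= (0.254/1.57)^0.5 = (0.1618)^0.5 = 0.402.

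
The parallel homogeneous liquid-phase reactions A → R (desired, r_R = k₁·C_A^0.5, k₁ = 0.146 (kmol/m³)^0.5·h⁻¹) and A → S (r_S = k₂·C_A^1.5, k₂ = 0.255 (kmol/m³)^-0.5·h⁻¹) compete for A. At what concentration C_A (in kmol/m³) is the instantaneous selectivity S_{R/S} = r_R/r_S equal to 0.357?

S_{R/S} = (k₁/k₂)·C_A⁻¹ ⇒ C_A = (S·k₂/k₁)^(-1).
= (0.357×0.255/0.146)^(-1) = (0.6235)^(-1) = 1.60 kmol/m³.

1.60 kmol/m³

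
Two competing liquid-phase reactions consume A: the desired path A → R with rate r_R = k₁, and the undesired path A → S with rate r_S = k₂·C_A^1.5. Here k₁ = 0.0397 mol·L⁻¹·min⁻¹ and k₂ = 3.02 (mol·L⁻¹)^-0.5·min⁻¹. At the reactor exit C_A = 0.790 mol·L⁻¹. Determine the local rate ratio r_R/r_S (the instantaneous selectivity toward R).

0.0187

S_{R/S} = r_R/r_S = (k₁)/(k₂·C_A^1.5) = (k₁/k₂)·C_A^-1.5.
= (0.0397) / (3.02×0.7900^1.5) = 0.03970/2.121 = 0.0187.
The undesired path is higher order in A, so low C_A (CSTR or dilute feed) favours R.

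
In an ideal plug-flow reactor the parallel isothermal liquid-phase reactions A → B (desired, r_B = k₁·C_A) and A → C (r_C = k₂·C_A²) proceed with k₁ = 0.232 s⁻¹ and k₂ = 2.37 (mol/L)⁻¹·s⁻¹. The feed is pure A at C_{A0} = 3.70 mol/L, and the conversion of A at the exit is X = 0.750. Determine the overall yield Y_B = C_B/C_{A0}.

0.0347

C_A = C_{A0}(1−X) = 0.9250 mol/L.
Along a PFR/batch, dC_B/dC_A = −r_B/(r_B+r_C) = −k₁/(k₁+k₂·C_A).
Integrating from C_{A0} to C_A: C_B = (0.232/2.37)·ln[(0.232+2.37·3.70)/(0.232+2.37·0.925)] = 0.09789·ln(9.001/2.424) = 0.1284 mol/L.
Y_B = C_B/C_{A0} = 0.1284/3.70 = 0.0347.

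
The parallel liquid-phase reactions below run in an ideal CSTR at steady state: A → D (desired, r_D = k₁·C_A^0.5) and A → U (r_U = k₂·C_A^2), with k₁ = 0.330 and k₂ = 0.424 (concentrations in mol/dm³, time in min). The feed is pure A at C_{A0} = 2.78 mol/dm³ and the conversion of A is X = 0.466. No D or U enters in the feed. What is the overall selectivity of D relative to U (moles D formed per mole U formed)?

0.430

Exit C_A = C_{A0}(1−X) = 2.78×0.534 = 1.485 mol/dm³.
In a CSTR the entire volume is at exit conditions, so r_D = 0.330×1.485^0.5 = 0.4021 and r_U = 0.424×1.485^2 = 0.9344.
Overall selectivity = C_D/C_U = r_Dτ/(r_Uτ) = r_D/r_U = 0.430.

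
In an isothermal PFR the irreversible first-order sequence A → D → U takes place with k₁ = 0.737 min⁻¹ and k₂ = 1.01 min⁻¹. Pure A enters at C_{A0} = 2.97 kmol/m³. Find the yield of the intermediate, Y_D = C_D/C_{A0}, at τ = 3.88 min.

For first-order series with pure A initially, C_D(τ) = k₁C_{A0}/(k₂−k₁)·(e^(−k₁τ) − e^(−k₂τ)).
e^(−k₁τ) = e^(−0.737×3.88) = e^(−2.860) = 0.05729; e^(−k₂τ) = e^(−3.919) = 0.01986.
C_D = 0.737×2.97/(1.01−0.737) × (0.05729−0.01986) = 8.018×0.03743 = 0.3001 kmol/m³.
Y_D = C_D/C_{A0} = 0.3001/2.97 = 0.101.

0.101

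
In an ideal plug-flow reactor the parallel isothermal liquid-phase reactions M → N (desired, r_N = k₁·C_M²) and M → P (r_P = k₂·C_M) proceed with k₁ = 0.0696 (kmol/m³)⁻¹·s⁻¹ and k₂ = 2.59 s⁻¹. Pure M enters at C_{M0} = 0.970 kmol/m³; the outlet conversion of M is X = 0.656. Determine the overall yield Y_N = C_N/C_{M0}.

C_M = C_{M0}(1−X) = 0.3337 kmol/m³.
Along a PFR/batch, dC_P/dC_M = −r_P/(r_N+r_P) = −k₂/(k₂+k₁·C_M).
Integrating from C_{M0} to C_M: C_P = (2.59/0.0696)·ln[(2.59+0.0696·0.970)/(2.59+0.0696·0.334)] = 37.21·ln(2.658/2.613) = 0.6254 kmol/m³.
Then C_N = (C_{M0}−C_M) − C_P = 0.6363 − 0.6254 = 0.01094 kmol/m³.
Y_N = C_N/C_{M0} = 0.01094/0.970 = 0.0113.

0.0113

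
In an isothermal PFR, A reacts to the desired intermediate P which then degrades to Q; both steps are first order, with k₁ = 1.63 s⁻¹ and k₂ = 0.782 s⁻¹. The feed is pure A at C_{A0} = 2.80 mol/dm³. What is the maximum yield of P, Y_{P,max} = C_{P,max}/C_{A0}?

0.508

Evaluating C_P at τ_opt = ln(k₂/k₁)/(k₂−k₁) gives C_{P,max}/C_{A0} = (k₁/k₂)^[k₂/(k₂−k₁)].
= (1.63/0.782)^(0.782/(0.782−1.63)) = (2.084)^(-0.9222) = 0.5080.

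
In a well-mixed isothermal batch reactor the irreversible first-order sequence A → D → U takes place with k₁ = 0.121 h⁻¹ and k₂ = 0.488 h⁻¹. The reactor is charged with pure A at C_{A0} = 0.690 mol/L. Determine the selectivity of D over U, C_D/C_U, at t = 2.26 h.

1.44

The intermediate concentration in a first-order A→B→C sequence is C_D = k₁C_{A0}(e^(−k₁t) − e^(−k₂t))/(k₂−k₁).
e^(−k₁t) = e^(−0.121×2.26) = e^(−0.2735) = 0.7607; e^(−k₂t) = e^(−1.103) = 0.3319.
C_D = 0.121×0.690/(0.488−0.121) × (0.7607−0.3319) = 0.2275×0.4288 = 0.09756 mol/L.
C_A = C_{A0}e^(−k₁t) = 0.5249 mol/L, so C_U = C_{A0}−C_A−C_D = 0.06753 mol/L; C_D/C_U = 1.44.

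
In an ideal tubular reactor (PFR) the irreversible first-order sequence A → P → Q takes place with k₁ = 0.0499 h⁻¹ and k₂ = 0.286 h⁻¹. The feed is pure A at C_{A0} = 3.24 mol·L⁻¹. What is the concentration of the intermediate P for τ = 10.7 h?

0.369 mol·L⁻¹

For first-order series with pure A initially, C_P(τ) = k₁C_{A0}/(k₂−k₁)·(e^(−k₁τ) − e^(−k₂τ)).
e^(−k₁τ) = e^(−0.0499×10.7) = e^(−0.5339) = 0.5863; e^(−k₂τ) = e^(−3.060) = 0.04688.
C_P = 0.0499×3.24/(0.286−0.0499) × (0.5863−0.04688) = 0.6848×0.5394 = 0.3694 mol·L⁻¹.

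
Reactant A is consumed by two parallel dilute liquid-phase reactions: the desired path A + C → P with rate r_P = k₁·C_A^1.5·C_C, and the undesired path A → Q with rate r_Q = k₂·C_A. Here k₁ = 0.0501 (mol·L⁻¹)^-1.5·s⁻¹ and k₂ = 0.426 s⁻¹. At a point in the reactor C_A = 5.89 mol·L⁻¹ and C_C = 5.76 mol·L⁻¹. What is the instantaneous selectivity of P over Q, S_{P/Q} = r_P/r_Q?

1.64

S_{P/Q} = r_P/r_Q = (k₁·C_A^1.5·C_C)/(k₂·C_A) = (k₁/k₂)·C_A^0.5·C_C.
= (0.0501×5.890^1.5×5.760) / (0.426×5.890) = 4.125/2.509 = 1.64.
Since the desired path is higher order in A, keeping C_A high (PFR or concentrated feed) favours P.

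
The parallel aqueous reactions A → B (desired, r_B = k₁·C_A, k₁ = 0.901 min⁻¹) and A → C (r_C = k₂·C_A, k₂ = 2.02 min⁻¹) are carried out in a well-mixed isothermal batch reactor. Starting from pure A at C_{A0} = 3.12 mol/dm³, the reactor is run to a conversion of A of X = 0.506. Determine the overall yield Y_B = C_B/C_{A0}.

C_A = C_{A0}(1−X) = 1.541 mol/dm³.
Both paths are first order in A, so the instantaneous fraction to B is constant: dC_B/d(−C_A) = k₁/(k₁+k₂) = 0.3085.
C_B = 0.3085·(C_{A0}−C_A) = 0.3085×1.579 = 0.487 mol/dm³.
Y_B = C_B/C_{A0} = 0.4870/3.12 = 0.156.

0.156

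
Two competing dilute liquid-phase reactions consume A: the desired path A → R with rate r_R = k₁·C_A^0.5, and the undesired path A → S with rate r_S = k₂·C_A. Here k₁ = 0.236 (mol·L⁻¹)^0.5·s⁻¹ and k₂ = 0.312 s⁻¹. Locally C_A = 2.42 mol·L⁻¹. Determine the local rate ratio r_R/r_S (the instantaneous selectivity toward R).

S_{R/S} = r_R/r_S = (k₁·C_A^0.5)/(k₂·C_A) = (k₁/k₂)·C_A^-0.5.
= (0.236×2.420^0.5) / (0.312×2.420) = 0.3671/0.7550 = 0.486.
The undesired path is higher order in A, so low C_A (CSTR or dilute feed) favours R.

0.486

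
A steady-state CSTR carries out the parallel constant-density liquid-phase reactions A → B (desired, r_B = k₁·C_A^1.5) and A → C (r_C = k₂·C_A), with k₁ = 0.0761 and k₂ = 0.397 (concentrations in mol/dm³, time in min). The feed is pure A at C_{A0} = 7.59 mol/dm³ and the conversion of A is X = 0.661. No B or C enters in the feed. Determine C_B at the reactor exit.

Exit C_A = C_{A0}(1−X) = 7.59×0.339 = 2.573 mol/dm³.
A CSTR operates uniformly at the exit composition, giving r_B = 0.3141 and r_C = 1.021 (each k·C_A^n at C_A = 2.573).
Fraction of consumed A going to B: r_B/(r_B+r_C) = 0.2352.
C_B = 0.2352·C_{A0}·X = 0.2352×7.59×0.661 = 1.18 mol/dm³.

1.18 mol/dm³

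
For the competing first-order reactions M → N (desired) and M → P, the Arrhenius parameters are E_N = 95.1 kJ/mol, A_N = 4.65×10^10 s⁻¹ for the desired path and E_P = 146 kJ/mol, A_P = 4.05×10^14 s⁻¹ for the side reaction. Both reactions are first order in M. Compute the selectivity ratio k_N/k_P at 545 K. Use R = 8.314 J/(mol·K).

Since both paths have the same order in M, the concentration cancels and S_{N/P} = k_N/k_P = (A_N/A_P)·exp[(E_P−E_N)/(RT)].
(E_P−E_N)/(RT) = (146−95.1)×10³/(8.314×545) = 50900/4531 = 11.23.
k_N/k_P = (4.65×10^10/4.05×10^14)·exp(11.23) = 1.148×10^-4 × 75614 = 8.68.
Since E_N < E_P, lowering the temperature improves selectivity toward N.

8.68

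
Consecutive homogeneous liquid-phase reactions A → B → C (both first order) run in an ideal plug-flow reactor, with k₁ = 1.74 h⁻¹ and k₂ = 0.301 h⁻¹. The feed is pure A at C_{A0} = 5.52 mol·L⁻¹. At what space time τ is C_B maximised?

1.22 h

Setting dC_B/dτ = 0 gives τ_opt = ln(k₂/k₁)/(k₂−k₁).
= ln(0.301/1.74)/(0.301−1.74) = ln(0.1730)/-1.439 = -1.755/-1.439 = 1.22 h.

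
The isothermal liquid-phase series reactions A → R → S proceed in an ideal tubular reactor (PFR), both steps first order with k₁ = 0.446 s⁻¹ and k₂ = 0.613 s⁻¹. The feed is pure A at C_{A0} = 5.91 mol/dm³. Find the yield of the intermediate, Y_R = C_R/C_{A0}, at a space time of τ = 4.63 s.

The intermediate concentration in a first-order A→B→C sequence is C_R = k₁C_{A0}(e^(−k₁τ) − e^(−k₂τ))/(k₂−k₁).
e^(−k₁τ) = e^(−0.446×4.63) = e^(−2.065) = 0.1268; e^(−k₂τ) = e^(−2.838) = 0.05853.
C_R = 0.446×5.91/(0.613−0.446) × (0.1268−0.05853) = 15.78×0.06829 = 1.078 mol/dm³.
Y_R = C_R/C_{A0} = 1.078/5.91 = 0.182.

0.182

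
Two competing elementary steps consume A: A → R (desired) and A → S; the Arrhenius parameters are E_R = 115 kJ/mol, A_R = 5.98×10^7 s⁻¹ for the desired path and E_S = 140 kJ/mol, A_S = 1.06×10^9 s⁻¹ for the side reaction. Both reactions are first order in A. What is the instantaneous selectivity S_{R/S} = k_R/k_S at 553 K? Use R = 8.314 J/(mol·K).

Since both paths have the same order in A, the concentration cancels and S_{R/S} = k_R/k_S = (A_R/A_S)·exp[(E_S−E_R)/(RT)].
(E_S−E_R)/(RT) = (140−115)×10³/(8.314×553) = 25000/4598 = 5.438.
k_R/k_S = (5.98×10^7/1.06×10^9)·exp(5.438) = 0.05642 × 229.9 = 13.0.

13.0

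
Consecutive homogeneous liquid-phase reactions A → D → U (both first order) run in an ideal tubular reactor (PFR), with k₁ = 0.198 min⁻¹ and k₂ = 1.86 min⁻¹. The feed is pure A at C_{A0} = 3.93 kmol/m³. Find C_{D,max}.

Evaluating C_D at τ_opt = ln(k₂/k₁)/(k₂−k₁) gives C_{D,max}/C_{A0} = (k₁/k₂)^[k₂/(k₂−k₁)].
= (0.198/1.86)^(1.86/(1.86−0.198)) = (0.1065)^(1.119) = 0.08152.
C_{D,max} = 0.08152×3.93 = 0.320 kmol/m³.

0.320 kmol/m³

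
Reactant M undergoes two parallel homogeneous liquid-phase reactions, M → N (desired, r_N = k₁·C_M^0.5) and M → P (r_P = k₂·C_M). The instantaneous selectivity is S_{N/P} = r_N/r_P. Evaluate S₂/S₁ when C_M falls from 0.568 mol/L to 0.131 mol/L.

2.08

S_{N/P} = (k₁/k₂)·C_M^-0.5, so S₂/S₁ = (C_{M,2}/C_{M,1})^-0.5.
= (0.131/0.568)^(-0.5) = (0.2306)^(-0.5) = 2.08.
Selectivity toward N rises as C_M falls — low-concentration operation is favoured.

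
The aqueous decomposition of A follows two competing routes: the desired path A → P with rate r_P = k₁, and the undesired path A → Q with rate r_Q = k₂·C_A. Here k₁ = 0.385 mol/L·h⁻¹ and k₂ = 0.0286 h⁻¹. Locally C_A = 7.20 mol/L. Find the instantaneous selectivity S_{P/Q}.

S_{P/Q} = r_P/r_Q = (k₁)/(k₂·C_A) = (k₁/k₂)·C_A⁻¹.
= (0.385) / (0.0286×7.200) = 0.3850/0.2059 = 1.87.

1.87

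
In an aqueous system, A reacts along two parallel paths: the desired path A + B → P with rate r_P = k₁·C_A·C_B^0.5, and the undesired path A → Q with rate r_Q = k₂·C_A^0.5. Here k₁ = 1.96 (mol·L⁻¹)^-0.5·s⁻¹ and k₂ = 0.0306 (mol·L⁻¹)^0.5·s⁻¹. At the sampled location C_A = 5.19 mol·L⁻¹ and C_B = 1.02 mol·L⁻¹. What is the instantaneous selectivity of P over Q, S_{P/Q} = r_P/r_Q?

S_{P/Q} = r_P/r_Q = (k₁·C_A·C_B^0.5)/(k₂·C_A^0.5) = (k₁/k₂)·C_A^0.5·C_B^0.5.
= (1.96×5.190×1.020^0.5) / (0.0306×5.190^0.5) = 10.27/0.06971 = 147.
Since the desired path is higher order in A, keeping C_A high (PFR or concentrated feed) favours P.

147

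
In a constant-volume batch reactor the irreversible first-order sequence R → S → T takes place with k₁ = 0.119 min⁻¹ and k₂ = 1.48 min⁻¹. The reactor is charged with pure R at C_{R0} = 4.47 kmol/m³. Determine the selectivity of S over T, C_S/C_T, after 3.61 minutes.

Solving the coupled first-order balances gives C_S(t) = [k₁/(k₂−k₁)]·C_{R0}·(e^(−k₁t) − e^(−k₂t)).
e^(−k₁t) = e^(−0.119×3.61) = e^(−0.4296) = 0.6508; e^(−k₂t) = e^(−5.343) = 0.004782.
C_S = 0.119×4.47/(1.48−0.119) × (0.6508−0.004782) = 0.3908×0.6460 = 0.2525 kmol/m³.
C_R = C_{R0}e^(−k₁t) = 2.909 kmol/m³, so C_T = C_{R0}−C_R−C_S = 1.309 kmol/m³; C_S/C_T = 0.193.

0.193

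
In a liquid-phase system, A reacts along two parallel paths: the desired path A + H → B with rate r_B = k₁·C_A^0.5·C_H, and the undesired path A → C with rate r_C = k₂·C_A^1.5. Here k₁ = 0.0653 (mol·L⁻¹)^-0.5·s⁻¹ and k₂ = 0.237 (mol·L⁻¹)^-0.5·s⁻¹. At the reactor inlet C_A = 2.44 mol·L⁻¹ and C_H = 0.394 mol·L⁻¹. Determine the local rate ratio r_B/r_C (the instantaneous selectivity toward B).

0.0445

S_{B/C} = r_B/r_C = (k₁·C_A^0.5·C_H)/(k₂·C_A^1.5) = (k₁/k₂)·C_A⁻¹·C_H.
= (0.0653×2.440^0.5×0.3940) / (0.237×2.440^1.5) = 0.04019/0.9033 = 0.0445.
The undesired path is higher order in A, so low C_A (CSTR or dilute feed) favours B.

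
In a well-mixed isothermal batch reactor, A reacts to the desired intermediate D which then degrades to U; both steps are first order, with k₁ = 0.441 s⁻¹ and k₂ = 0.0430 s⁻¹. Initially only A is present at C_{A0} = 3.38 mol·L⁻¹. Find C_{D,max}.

At the optimum, C_{D,max}/C_{A0} = (k₁/k₂)^[k₂/(k₂−k₁)].
= (0.441/0.0430)^(0.0430/(0.0430−0.441)) = (10.26)^(-0.1080) = 0.7776.
C_{D,max} = 0.7776×3.38 = 2.63 mol·L⁻¹.

2.63 mol·L⁻¹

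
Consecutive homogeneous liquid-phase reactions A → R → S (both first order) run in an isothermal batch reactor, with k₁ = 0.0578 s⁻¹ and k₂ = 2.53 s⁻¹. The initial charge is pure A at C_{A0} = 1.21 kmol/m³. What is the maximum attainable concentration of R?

For a first-order series the maximum intermediate yield is C_{R,max}/C_{A0} = (k₁/k₂)^[k₂/(k₂−k₁)].
= (0.0578/2.53)^(2.53/(2.53−0.0578)) = (0.02285)^(1.023) = 0.02091.
C_{R,max} = 0.02091×1.21 = 0.0253 kmol/m³.

0.0253 kmol/m³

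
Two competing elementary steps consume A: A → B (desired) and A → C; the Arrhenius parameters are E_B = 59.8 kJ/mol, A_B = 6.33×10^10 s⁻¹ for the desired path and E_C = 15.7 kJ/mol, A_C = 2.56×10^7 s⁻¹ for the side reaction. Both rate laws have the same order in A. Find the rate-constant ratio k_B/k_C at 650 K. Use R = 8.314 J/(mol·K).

0.707

k_B/k_C = (A_B/A_C)·exp[−(E_B−E_C)/(RT)] = (A_B/A_C)·exp[(E_C−E_B)/(RT)].
(E_C−E_B)/(RT) = (15.7−59.8)×10³/(8.314×650) = -44100/5404 = -8.160.
k_B/k_C = (6.33×10^10/2.56×10^7)·exp(-8.160) = 2473 × 2.857×10^-4 = 0.707.
Since E_B > E_C, raising the temperature improves selectivity toward B.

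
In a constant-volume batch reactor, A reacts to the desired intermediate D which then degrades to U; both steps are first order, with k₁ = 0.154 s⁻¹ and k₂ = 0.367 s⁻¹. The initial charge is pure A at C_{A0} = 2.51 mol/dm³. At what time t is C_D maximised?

4.08 s

For first-order series the maximum of C_D occurs at t_opt = ln(k₂/k₁)/(k₂−k₁).
= ln(0.367/0.154)/(0.367−0.154) = ln(2.383)/0.2130 = 0.8684/0.2130 = 4.08 s.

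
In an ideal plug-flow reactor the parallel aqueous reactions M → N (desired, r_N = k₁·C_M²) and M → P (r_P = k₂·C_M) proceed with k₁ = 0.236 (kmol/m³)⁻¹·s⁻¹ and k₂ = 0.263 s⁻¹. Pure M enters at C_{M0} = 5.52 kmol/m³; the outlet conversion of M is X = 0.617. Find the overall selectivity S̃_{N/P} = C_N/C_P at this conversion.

3.24

C_M = C_{M0}(1−X) = 2.114 kmol/m³.
Along a PFR/batch, dC_P/dC_M = −r_P/(r_N+r_P) = −k₂/(k₂+k₁·C_M).
Integrating from C_{M0} to C_M: C_P = (0.263/0.236)·ln[(0.263+0.236·5.52)/(0.263+0.236·2.11)] = 1.114·ln(1.566/0.7619) = 0.8026 kmol/m³.
Then C_N = (C_{M0}−C_M) − C_P = 3.406 − 0.8026 = 2.603 kmol/m³.
S̃_{N/P} = C_N/C_P = 2.603/0.8026 = 3.24.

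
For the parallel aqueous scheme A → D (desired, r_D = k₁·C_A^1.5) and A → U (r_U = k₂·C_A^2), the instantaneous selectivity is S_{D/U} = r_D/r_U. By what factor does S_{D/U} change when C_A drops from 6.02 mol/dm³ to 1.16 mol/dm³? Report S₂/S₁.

2.28

S_{D/U} = (k₁/k₂)·C_A^-0.5, so S₂/S₁ = (C_{A,2}/C_{A,1})^-0.5.
= (1.16/6.02)^(-0.5) = (0.1927)^(-0.5) = 2.28.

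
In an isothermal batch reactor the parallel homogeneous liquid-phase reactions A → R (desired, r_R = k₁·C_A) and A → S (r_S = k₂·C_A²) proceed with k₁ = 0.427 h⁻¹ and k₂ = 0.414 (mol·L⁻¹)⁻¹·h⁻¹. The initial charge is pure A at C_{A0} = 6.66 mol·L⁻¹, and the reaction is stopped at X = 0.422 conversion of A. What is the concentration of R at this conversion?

0.469 mol·L⁻¹

C_A = C_{A0}(1−X) = 3.849 mol·L⁻¹.
Along a PFR/batch, dC_R/dC_A = −r_R/(r_R+r_S) = −k₁/(k₁+k₂·C_A).
Integrating from C_{A0} to C_A: C_R = (0.427/0.414)·ln[(0.427+0.414·6.66)/(0.427+0.414·3.85)] = 1.031·ln(3.184/2.021) = 0.4691 mol·L⁻¹.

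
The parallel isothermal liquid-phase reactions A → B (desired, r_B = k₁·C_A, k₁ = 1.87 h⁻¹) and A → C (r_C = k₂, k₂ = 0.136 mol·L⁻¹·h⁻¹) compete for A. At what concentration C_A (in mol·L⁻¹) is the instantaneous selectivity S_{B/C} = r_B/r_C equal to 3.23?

S_{B/C} = (k₁/k₂)·C_A ⇒ C_A = S·k₂/k₁.
= 3.23×0.136/1.87 = 0.235 mol·L⁻¹.

0.235 mol·L⁻¹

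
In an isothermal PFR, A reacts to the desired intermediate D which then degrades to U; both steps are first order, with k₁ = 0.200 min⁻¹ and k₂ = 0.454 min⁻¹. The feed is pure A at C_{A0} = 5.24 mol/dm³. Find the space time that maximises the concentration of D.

Setting dC_D/dτ = 0 gives τ_opt = ln(k₂/k₁)/(k₂−k₁).
= ln(0.454/0.200)/(0.454−0.200) = ln(2.270)/0.2540 = 0.8198/0.2540 = 3.23 min.

3.23 min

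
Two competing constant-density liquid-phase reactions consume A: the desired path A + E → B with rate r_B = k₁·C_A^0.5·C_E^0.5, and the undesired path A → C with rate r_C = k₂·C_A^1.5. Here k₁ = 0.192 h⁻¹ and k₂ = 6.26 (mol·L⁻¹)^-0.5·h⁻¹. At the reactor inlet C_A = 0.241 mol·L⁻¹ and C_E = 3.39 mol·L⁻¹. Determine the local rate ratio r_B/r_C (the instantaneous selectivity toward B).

S_{B/C} = r_B/r_C = (k₁·C_A^0.5·C_E^0.5)/(k₂·C_A^1.5) = (k₁/k₂)·C_A⁻¹·C_E^0.5.
= (0.192×0.2410^0.5×3.390^0.5) / (6.26×0.2410^1.5) = 0.1735/0.7406 = 0.234.

0.234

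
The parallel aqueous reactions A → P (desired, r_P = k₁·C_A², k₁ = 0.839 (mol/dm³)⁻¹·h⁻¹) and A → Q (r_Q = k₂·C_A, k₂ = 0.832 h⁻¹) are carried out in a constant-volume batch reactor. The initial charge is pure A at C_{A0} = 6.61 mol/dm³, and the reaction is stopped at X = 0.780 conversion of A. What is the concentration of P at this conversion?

C_A = C_{A0}(1−X) = 1.454 mol/dm³.
Along a PFR/batch, dC_Q/dC_A = −r_Q/(r_P+r_Q) = −k₂/(k₂+k₁·C_A).
Integrating from C_{A0} to C_A: C_Q = (0.832/0.839)·ln[(0.832+0.839·6.61)/(0.832+0.839·1.45)] = 0.9917·ln(6.378/2.052) = 1.125 mol/dm³.
Then C_P = (C_{A0}−C_A) − C_Q = 5.156 − 1.125 = 4.031 mol/dm³.

4.03 mol/dm³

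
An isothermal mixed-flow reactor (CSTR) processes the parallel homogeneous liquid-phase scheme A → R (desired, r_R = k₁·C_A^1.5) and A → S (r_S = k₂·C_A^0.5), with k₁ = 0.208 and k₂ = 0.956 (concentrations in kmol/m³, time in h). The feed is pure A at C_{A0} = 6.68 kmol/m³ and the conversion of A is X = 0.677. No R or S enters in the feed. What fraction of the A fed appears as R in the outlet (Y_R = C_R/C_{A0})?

0.216

Exit C_A = C_{A0}(1−X) = 6.68×0.323 = 2.158 kmol/m³.
In a CSTR the entire volume is at exit conditions, so r_R = 0.208×2.158^1.5 = 0.6592 and r_S = 0.956×2.158^0.5 = 1.404.
Fraction of consumed A going to R: r_R/(r_R+r_S) = 0.3195.
C_R = 0.3195·C_{A0}·X = 0.3195×6.68×0.677 = 1.44 kmol/m³; Y_R = C_R/C_{A0} = 0.216.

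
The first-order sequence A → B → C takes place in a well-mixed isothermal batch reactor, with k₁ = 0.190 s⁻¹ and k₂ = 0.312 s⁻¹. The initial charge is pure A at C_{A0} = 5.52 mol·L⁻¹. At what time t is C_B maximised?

4.07 s

For first-order series the maximum of C_B occurs at t_opt = ln(k₂/k₁)/(k₂−k₁).
= ln(0.312/0.190)/(0.312−0.190) = ln(1.642)/0.1220 = 0.4960/0.1220 = 4.07 s.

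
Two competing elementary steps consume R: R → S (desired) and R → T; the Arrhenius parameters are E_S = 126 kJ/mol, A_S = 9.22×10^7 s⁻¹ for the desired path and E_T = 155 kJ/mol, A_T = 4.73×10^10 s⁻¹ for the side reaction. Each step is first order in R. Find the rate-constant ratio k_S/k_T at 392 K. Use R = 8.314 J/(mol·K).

k_S/k_T = (A_S/A_T)·exp[−(E_S−E_T)/(RT)] = (A_S/A_T)·exp[(E_T−E_S)/(RT)].
(E_T−E_S)/(RT) = (155−126)×10³/(8.314×392) = 29000/3259 = 8.898.
k_S/k_T = (9.22×10^7/4.73×10^10)·exp(8.898) = 0.001949 × 7319 = 14.3.
Since E_S < E_T, lowering the temperature improves selectivity toward S.

14.3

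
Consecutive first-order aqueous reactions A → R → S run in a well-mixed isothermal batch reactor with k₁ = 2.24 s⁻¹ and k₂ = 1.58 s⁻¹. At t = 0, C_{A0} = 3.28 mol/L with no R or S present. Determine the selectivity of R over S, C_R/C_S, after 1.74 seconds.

0.178

The intermediate concentration in a first-order A→B→C sequence is C_R = k₁C_{A0}(e^(−k₁t) − e^(−k₂t))/(k₂−k₁).
e^(−k₁t) = e^(−2.24×1.74) = e^(−3.898) = 0.02029; e^(−k₂t) = e^(−2.749) = 0.06398.
C_R = 2.24×3.28/(1.58−2.24) × (0.02029−0.06398) = (-11.13)×(-0.04369) = 0.4863 mol/L.
C_A = C_{A0}e^(−k₁t) = 0.06655 mol/L, so C_S = C_{A0}−C_A−C_R = 2.727 mol/L; C_R/C_S = 0.178.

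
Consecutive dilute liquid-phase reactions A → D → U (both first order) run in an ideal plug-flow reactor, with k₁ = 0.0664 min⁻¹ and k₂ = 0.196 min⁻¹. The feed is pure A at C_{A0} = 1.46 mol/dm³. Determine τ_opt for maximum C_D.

8.35 min

The intermediate peaks when r₁ = r₂, i.e. k₁e^(−k₁τ) = k₂e^(−k₂τ), giving τ_opt = ln(k₂/k₁)/(k₂−k₁).
= ln(0.196/0.0664)/(0.196−0.0664) = ln(2.952)/0.1296 = 1.082/0.1296 = 8.35 min.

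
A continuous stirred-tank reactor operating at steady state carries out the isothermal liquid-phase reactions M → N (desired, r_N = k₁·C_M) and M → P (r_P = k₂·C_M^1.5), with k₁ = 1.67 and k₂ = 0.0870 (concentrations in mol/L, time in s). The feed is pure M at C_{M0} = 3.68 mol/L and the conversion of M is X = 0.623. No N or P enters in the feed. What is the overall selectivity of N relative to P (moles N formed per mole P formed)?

Exit C_M = C_{M0}(1−X) = 3.68×0.377 = 1.387 mol/L.
A CSTR operates uniformly at the exit composition, giving r_N = 2.317 and r_P = 0.1422 (each k·C_M^n at C_M = 1.387).
Overall selectivity = C_N/C_P = r_Nτ/(r_Pτ) = r_N/r_P = 16.3.

16.3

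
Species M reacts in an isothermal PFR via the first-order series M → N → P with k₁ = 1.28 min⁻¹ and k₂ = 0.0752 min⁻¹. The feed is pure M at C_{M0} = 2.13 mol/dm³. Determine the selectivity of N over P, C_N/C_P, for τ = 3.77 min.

Solving the coupled first-order balances gives C_N(τ) = [k₁/(k₂−k₁)]·C_{M0}·(e^(−k₁τ) − e^(−k₂τ)).
e^(−k₁τ) = e^(−1.28×3.77) = e^(−4.826) = 0.008022; e^(−k₂τ) = e^(−0.2835) = 0.7531.
C_N = 1.28×2.13/(0.0752−1.28) × (0.008022−0.7531) = (-2.263)×(-0.7451) = 1.686 mol/dm³.
C_M = C_{M0}e^(−k₁τ) = 0.01709 mol/dm³, so C_P = C_{M0}−C_M−C_N = 0.4267 mol/dm³; C_N/C_P = 3.95.

3.95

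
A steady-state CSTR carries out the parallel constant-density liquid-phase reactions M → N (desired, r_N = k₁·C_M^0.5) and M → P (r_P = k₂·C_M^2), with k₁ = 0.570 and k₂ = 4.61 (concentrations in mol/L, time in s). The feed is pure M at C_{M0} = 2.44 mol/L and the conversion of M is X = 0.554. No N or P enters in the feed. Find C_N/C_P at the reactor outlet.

0.109

Exit C_M = C_{M0}(1−X) = 2.44×0.446 = 1.088 mol/L.
In a CSTR the entire volume is at exit conditions, so r_N = 0.570×1.088^0.5 = 0.5946 and r_P = 4.61×1.088^2 = 5.459.
Overall selectivity = C_N/C_P = r_Nτ/(r_Pτ) = r_N/r_P = 0.109.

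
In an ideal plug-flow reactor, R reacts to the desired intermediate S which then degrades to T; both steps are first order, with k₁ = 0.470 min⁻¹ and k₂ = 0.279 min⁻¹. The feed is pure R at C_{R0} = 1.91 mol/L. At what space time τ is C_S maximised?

2.73 min

For first-order series the maximum of C_S occurs at τ_opt = ln(k₂/k₁)/(k₂−k₁).
= ln(0.279/0.470)/(0.279−0.470) = ln(0.5936)/-0.1910 = -0.5215/-0.1910 = 2.73 min.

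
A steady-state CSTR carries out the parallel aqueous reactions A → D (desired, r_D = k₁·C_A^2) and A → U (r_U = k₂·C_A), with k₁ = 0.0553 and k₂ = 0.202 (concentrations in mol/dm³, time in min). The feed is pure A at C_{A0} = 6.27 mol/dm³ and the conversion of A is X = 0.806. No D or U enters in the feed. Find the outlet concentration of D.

Exit C_A = C_{A0}(1−X) = 6.27×0.194 = 1.216 mol/dm³.
A CSTR operates uniformly at the exit composition, giving r_D = 0.08182 and r_U = 0.2457 (each k·C_A^n at C_A = 1.216).
Fraction of consumed A going to D: r_D/(r_D+r_U) = 0.2498.
C_D = 0.2498·C_{A0}·X = 0.2498×6.27×0.806 = 1.26 mol/dm³.

1.26 mol/dm³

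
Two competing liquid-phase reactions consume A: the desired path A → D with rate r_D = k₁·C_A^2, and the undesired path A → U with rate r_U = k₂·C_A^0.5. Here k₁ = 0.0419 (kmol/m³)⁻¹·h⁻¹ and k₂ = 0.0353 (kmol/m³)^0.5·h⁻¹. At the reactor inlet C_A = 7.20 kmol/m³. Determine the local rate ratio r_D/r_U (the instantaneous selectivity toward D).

22.9

S_{D/U} = r_D/r_U = (k₁·C_A^2)/(k₂·C_A^0.5) = (k₁/k₂)·C_A^1.5.
= (0.0419×7.200^2) / (0.0353×7.200^0.5) = 2.172/0.09472 = 22.9.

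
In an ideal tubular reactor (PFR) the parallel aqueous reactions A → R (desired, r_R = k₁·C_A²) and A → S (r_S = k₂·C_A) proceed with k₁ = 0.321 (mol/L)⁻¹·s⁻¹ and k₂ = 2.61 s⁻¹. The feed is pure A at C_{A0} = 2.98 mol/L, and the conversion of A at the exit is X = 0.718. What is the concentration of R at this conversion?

0.400 mol/L

C_A = C_{A0}(1−X) = 0.8404 mol/L.
Along a PFR/batch, dC_S/dC_A = −r_S/(r_R+r_S) = −k₂/(k₂+k₁·C_A).
Integrating from C_{A0} to C_A: C_S = (2.61/0.321)·ln[(2.61+0.321·2.98)/(2.61+0.321·0.840)] = 8.131·ln(3.567/2.880) = 1.739 mol/L.
Then C_R = (C_{A0}−C_A) − C_S = 2.140 − 1.739 = 0.4004 mol/L.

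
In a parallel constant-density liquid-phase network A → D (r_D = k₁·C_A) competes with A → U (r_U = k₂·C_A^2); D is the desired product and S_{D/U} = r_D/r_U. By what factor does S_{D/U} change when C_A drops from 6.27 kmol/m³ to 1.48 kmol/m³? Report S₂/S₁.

S_{D/U} = (k₁/k₂)·C_A⁻¹, so S₂/S₁ = (C_{A,2}/C_{A,1})⁻¹.
= 6.27/1.48 = 4.24.
Selectivity toward D rises as C_A falls — low-concentration operation is favoured.

4.24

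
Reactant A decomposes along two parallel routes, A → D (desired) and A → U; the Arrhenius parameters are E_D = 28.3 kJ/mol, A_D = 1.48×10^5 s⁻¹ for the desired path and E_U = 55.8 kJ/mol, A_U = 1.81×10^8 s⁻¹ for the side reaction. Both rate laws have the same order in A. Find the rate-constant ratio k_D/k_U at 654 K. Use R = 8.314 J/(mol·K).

With equal orders, S_{D/U} = k_D/k_U = (A_D/A_U)·exp[(E_U−E_D)/(RT)].
(E_U−E_D)/(RT) = (55.8−28.3)×10³/(8.314×654) = 27500/5437 = 5.058.
k_D/k_U = (1.48×10^5/1.81×10^8)·exp(5.058) = 8.177×10^-4 × 157.2 = 0.129.
Since E_D < E_U, lowering the temperature improves selectivity toward D.

0.129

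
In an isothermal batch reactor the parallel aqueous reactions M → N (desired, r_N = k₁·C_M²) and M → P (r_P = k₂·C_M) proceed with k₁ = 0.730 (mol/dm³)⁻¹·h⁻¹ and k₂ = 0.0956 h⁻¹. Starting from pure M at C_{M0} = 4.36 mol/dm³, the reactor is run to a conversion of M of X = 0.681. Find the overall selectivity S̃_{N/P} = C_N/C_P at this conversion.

C_M = C_{M0}(1−X) = 1.391 mol/dm³.
Along a PFR/batch, dC_P/dC_M = −r_P/(r_N+r_P) = −k₂/(k₂+k₁·C_M).
Integrating from C_{M0} to C_M: C_P = (0.0956/0.730)·ln[(0.0956+0.730·4.36)/(0.0956+0.730·1.39)] = 0.1310·ln(3.278/1.111) = 0.1417 mol/dm³.
Then C_N = (C_{M0}−C_M) − C_P = 2.969 − 0.1417 = 2.827 mol/dm³.
S̃_{N/P} = C_N/C_P = 2.827/0.1417 = 20.0.

20.0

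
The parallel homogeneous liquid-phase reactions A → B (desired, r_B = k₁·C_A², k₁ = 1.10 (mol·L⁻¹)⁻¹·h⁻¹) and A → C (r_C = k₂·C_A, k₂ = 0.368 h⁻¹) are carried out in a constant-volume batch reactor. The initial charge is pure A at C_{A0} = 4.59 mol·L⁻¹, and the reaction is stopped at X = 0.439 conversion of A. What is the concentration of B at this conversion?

C_A = C_{A0}(1−X) = 2.575 mol·L⁻¹.
Along a PFR/batch, dC_C/dC_A = −r_C/(r_B+r_C) = −k₂/(k₂+k₁·C_A).
Integrating from C_{A0} to C_A: C_C = (0.368/1.10)·ln[(0.368+1.10·4.59)/(0.368+1.10·2.57)] = 0.3345·ln(5.417/3.200) = 0.1761 mol·L⁻¹.
Then C_B = (C_{A0}−C_A) − C_C = 2.015 − 0.1761 = 1.839 mol·L⁻¹.

1.84 mol·L⁻¹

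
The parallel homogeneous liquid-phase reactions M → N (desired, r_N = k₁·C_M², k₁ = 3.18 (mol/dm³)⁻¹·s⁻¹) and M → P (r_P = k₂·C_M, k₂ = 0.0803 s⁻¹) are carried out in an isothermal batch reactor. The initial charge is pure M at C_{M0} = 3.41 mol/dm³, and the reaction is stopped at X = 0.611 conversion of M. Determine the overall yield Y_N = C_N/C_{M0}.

C_M = C_{M0}(1−X) = 1.326 mol/dm³.
Along a PFR/batch, dC_P/dC_M = −r_P/(r_N+r_P) = −k₂/(k₂+k₁·C_M).
Integrating from C_{M0} to C_M: C_P = (0.0803/3.18)·ln[(0.0803+3.18·3.41)/(0.0803+3.18·1.33)] = 0.02525·ln(10.92/4.299) = 0.02355 mol/dm³.
Then C_N = (C_{M0}−C_M) − C_P = 2.084 − 0.02355 = 2.060 mol/dm³.
Y_N = C_N/C_{M0} = 2.060/3.41 = 0.604.

0.604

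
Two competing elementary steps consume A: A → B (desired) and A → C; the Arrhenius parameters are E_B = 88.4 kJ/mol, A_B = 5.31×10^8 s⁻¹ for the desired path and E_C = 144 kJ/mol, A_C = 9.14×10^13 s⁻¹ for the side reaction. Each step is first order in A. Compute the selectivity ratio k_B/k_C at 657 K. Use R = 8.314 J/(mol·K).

k_B/k_C = (A_B/A_C)·exp[−(E_B−E_C)/(RT)] = (A_B/A_C)·exp[(E_C−E_B)/(RT)].
(E_C−E_B)/(RT) = (144−88.4)×10³/(8.314×657) = 55600/5462 = 10.18.
k_B/k_C = (5.31×10^8/9.14×10^13)·exp(10.18) = 5.810×10^-6 × 26341 = 0.153.

0.153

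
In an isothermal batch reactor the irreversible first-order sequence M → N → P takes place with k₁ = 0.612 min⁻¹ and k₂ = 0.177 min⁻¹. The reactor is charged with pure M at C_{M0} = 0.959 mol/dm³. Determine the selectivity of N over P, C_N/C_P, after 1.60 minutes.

The intermediate concentration in a first-order A→B→C sequence is C_N = k₁C_{M0}(e^(−k₁t) − e^(−k₂t))/(k₂−k₁).
e^(−k₁t) = e^(−0.612×1.60) = e^(−0.9792) = 0.3756; e^(−k₂t) = e^(−0.2832) = 0.7534.
C_N = 0.612×0.959/(0.177−0.612) × (0.3756−0.7534) = (-1.349)×(-0.3778) = 0.5097 mol/dm³.
C_M = C_{M0}e^(−k₁t) = 0.3602 mol/dm³, so C_P = C_{M0}−C_M−C_N = 0.08911 mol/dm³; C_N/C_P = 5.72.

5.72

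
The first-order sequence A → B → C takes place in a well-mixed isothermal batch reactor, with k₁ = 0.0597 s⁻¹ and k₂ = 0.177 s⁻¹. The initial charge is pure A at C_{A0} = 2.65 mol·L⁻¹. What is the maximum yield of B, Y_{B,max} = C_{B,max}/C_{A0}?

0.194

For a first-order series the maximum intermediate yield is C_{B,max}/C_{A0} = (k₁/k₂)^[k₂/(k₂−k₁)].
= (0.0597/0.177)^(0.177/(0.177−0.0597)) = (0.3373)^(1.509) = 0.1940.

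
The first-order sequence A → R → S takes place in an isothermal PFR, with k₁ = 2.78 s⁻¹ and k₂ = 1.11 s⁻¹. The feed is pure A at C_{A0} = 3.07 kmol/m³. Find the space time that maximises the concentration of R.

0.550 s

For first-order series the maximum of C_R occurs at τ_opt = ln(k₂/k₁)/(k₂−k₁).
= ln(1.11/2.78)/(1.11−2.78) = ln(0.3993)/-1.670 = -0.9181/-1.670 = 0.550 s.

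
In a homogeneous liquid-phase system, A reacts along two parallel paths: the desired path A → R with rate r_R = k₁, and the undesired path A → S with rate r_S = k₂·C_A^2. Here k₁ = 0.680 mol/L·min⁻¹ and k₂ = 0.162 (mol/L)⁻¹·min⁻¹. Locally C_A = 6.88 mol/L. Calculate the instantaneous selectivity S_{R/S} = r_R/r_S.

0.0887

S_{R/S} = r_R/r_S = (k₁)/(k₂·C_A^2) = (k₁/k₂)·C_A^-2.
= (0.680) / (0.162×6.880^2) = 0.6800/7.668 = 0.0887.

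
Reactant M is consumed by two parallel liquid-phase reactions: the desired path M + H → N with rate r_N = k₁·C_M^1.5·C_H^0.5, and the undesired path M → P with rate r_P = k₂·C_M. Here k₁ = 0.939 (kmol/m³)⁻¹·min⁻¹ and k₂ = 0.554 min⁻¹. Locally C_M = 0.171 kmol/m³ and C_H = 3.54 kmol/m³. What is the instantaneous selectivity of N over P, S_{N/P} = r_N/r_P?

1.32

S_{N/P} = r_N/r_P = (k₁·C_M^1.5·C_H^0.5)/(k₂·C_M) = (k₁/k₂)·C_M^0.5·C_H^0.5.
= (0.939×0.1710^1.5×3.540^0.5) / (0.554×0.1710) = 0.1249/0.09473 = 1.32.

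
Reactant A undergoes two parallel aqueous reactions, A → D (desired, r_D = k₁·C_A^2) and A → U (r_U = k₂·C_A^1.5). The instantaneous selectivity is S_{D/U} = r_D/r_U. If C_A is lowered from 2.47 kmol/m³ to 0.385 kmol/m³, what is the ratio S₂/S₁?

S_{D/U} = (k₁/k₂)·C_A^0.5, so S₂/S₁ = (C_{A,2}/C_{A,1})^0.5.
= (0.385/2.47)^0.5 = (0.1559)^0.5 = 0.395.
Selectivity toward D falls as C_A falls — high-concentration operation is favoured.

0.395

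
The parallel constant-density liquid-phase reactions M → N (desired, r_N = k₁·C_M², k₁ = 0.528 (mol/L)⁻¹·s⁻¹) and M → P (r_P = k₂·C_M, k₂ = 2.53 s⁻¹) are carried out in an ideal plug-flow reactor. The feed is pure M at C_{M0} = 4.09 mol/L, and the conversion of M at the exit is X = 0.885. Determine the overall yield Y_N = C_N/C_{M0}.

C_M = C_{M0}(1−X) = 0.4703 mol/L.
Along a PFR/batch, dC_P/dC_M = −r_P/(r_N+r_P) = −k₂/(k₂+k₁·C_M).
Integrating from C_{M0} to C_M: C_P = (2.53/0.528)·ln[(2.53+0.528·4.09)/(2.53+0.528·0.470)] = 4.792·ln(4.690/2.778) = 2.508 mol/L.
Then C_N = (C_{M0}−C_M) − C_P = 3.620 − 2.508 = 1.111 mol/L.
Y_N = C_N/C_{M0} = 1.111/4.09 = 0.272.

0.272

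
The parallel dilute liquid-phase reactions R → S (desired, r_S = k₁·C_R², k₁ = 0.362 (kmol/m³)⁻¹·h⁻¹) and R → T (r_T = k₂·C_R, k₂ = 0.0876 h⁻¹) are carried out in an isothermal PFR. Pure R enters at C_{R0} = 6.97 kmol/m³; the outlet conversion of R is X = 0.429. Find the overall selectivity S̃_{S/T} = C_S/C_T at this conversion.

C_R = C_{R0}(1−X) = 3.980 kmol/m³.
Along a PFR/batch, dC_T/dC_R = −r_T/(r_S+r_T) = −k₂/(k₂+k₁·C_R).
Integrating from C_{R0} to C_R: C_T = (0.0876/0.362)·ln[(0.0876+0.362·6.97)/(0.0876+0.362·3.98)] = 0.2420·ln(2.611/1.528) = 0.1296 kmol/m³.
Then C_S = (C_{R0}−C_R) − C_T = 2.990 − 0.1296 = 2.861 kmol/m³.
S̃_{S/T} = C_S/C_T = 2.861/0.1296 = 22.1.

22.1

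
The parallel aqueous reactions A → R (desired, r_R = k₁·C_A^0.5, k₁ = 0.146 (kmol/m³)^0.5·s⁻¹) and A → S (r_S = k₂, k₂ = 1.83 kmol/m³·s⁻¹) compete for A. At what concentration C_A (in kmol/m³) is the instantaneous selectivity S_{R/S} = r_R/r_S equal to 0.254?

S_{R/S} = (k₁/k₂)·C_A^0.5 ⇒ C_A = (S·k₂/k₁)^(2).
= (0.254×1.83/0.146)^(2) = (3.184)^(2) = 10.1 kmol/m³.

10.1 kmol/m³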